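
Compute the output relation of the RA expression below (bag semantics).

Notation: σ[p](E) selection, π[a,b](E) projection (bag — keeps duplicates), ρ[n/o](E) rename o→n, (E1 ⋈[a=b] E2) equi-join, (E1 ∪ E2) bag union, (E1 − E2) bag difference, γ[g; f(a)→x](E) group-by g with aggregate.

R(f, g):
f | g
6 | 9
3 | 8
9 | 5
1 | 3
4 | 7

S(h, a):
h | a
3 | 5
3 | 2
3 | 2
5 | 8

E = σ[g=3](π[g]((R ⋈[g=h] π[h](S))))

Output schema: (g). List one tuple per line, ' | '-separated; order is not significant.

Per-node cardinality:
  R → 5
  S → 4
  π[h](S) → 4
  (R ⋈[g=h] π[h](S)) → 4
  π[g]((R ⋈[g=h] π[h](S))) → 4
  σ[g=3](π[g]((R ⋈[g=h] π[h](S)))) → 3

== RESULT ==
g
3
3
3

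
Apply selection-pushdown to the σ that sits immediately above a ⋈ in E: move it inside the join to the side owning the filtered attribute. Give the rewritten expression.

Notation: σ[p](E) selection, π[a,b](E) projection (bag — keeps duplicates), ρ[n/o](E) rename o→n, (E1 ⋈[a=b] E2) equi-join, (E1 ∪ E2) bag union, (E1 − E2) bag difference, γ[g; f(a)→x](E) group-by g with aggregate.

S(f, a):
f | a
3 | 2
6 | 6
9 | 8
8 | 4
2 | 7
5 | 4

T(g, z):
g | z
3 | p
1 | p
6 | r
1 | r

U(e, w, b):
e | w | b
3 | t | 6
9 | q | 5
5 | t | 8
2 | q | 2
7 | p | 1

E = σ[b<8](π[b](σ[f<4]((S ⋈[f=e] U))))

σ filters on f, owned by the left side.
E' = σ[b<8](π[b]((σ[f<4](S) ⋈[f=e] U)))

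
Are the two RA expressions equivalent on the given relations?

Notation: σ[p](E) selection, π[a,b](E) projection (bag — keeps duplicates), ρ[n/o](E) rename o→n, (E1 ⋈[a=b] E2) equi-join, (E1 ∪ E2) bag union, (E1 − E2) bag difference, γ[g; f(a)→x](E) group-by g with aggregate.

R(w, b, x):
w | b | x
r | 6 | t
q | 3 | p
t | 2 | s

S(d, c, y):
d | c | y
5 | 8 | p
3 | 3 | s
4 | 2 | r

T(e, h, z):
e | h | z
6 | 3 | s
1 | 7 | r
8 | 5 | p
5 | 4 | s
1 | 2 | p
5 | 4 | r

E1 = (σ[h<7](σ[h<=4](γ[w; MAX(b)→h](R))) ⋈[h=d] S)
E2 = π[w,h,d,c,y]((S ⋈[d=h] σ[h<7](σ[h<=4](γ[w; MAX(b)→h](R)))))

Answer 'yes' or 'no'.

E1 row counts bottom-up:
  R → 3
  γ[w; MAX(b)→h](R) → 3
  σ[h<=4](γ[w; MAX(b)→h](R)) → 2
  σ[h<7](σ[h<=4](γ[w; MAX(b)→h](R))) → 2
  S → 3
  (σ[h<7](σ[h<=4](γ[w; MAX(b)→h](R))) ⋈[h=d] S) → 1
E2 row counts bottom-up:
  S → 3
  R → 3
  γ[w; MAX(b)→h](R) → 3
  σ[h<=4](γ[w; MAX(b)→h](R)) → 2
  σ[h<7](σ[h<=4](γ[w; MAX(b)→h](R))) → 2
  (S ⋈[d=h] σ[h<7](σ[h<=4](γ[w; MAX(b)→h](R)))) → 1
  π[w,h,d,c,y]((S ⋈[d=h] σ[h<7](σ[h<=4](γ[w; MAX(b)→h](R))))) → 1

E1 and E2 produce the same multiset:
w | h | d | c | y
q | 3 | 3 | 3 | s

yes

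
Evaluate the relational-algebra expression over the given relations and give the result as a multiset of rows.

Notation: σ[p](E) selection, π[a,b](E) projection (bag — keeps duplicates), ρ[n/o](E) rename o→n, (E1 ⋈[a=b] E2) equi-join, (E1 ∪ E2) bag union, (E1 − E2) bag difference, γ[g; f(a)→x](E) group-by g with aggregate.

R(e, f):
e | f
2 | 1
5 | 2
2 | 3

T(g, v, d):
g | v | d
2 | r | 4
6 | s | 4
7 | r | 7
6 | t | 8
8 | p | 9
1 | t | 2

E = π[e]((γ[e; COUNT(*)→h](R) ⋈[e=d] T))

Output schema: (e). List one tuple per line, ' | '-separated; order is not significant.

Per-node cardinality:
  R → 3
  γ[e; COUNT(*)→h](R) → 2
  T → 6
  (γ[e; COUNT(*)→h](R) ⋈[e=d] T) → 1
  π[e]((γ[e; COUNT(*)→h](R) ⋈[e=d] T)) → 1

== RESULT ==
e
2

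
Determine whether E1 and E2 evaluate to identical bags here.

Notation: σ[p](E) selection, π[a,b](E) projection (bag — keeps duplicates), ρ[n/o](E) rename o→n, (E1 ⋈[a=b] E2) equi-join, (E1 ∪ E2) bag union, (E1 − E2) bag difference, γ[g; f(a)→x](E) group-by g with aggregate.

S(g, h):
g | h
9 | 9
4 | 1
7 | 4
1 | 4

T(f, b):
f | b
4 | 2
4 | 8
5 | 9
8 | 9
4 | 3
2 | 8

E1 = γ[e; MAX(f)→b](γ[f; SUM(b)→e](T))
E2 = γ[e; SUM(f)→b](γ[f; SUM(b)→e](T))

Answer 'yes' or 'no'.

E1 stepwise |·|:
  T → 6
  γ[f; SUM(b)→e](T) → 4
  γ[e; MAX(f)→b](γ[f; SUM(b)→e](T)) → 3
E2 stepwise |·|:
  T → 6
  γ[f; SUM(b)→e](T) → 4
  γ[e; SUM(f)→b](γ[f; SUM(b)→e](T)) → 3

E1 result:
e | b
8 | 2
9 | 8
13 | 4
E2 result:
e | b
8 | 2
9 | 13
13 | 4
Witness: (9, 13) appears 0× in E1 but 1× in E2.

no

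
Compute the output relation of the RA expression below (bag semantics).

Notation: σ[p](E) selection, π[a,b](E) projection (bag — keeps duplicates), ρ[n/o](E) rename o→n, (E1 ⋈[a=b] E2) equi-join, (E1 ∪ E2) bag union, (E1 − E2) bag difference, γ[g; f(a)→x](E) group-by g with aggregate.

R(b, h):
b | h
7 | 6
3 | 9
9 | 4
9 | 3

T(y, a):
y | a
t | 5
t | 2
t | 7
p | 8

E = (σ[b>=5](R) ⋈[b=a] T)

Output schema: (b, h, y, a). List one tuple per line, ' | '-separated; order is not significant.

Row counts bottom-up:
  R → 4
  σ[b>=5](R) → 3
  T → 4
  (σ[b>=5](R) ⋈[b=a] T) → 1

== RESULT ==
b | h | y | a
7 | 6 | t | 7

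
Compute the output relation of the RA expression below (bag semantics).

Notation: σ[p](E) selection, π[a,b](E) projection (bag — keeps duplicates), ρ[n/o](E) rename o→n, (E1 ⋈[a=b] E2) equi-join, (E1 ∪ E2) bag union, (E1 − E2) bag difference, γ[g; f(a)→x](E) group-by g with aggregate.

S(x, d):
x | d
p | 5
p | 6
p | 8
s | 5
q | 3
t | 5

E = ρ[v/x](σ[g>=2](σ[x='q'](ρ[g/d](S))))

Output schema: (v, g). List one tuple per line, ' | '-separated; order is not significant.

Subexpression sizes:
  S → 6
  ρ[g/d](S) → 6
  σ[x='q'](ρ[g/d](S)) → 1
  σ[g>=2](σ[x='q'](ρ[g/d](S))) → 1
  ρ[v/x](σ[g>=2](σ[x='q'](ρ[g/d](S)))) → 1

== RESULT ==
v | g
q | 3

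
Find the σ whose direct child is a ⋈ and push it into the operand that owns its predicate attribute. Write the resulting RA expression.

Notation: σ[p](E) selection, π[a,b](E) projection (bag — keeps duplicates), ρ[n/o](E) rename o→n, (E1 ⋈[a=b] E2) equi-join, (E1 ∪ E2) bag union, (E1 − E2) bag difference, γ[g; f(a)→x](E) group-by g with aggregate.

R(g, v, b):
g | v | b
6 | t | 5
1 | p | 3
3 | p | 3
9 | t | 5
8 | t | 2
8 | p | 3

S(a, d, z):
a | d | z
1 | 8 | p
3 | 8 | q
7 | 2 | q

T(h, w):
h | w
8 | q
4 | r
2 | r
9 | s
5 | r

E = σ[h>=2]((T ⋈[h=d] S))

σ filters on h, owned by the left side.
E' = (σ[h>=2](T) ⋈[h=d] S)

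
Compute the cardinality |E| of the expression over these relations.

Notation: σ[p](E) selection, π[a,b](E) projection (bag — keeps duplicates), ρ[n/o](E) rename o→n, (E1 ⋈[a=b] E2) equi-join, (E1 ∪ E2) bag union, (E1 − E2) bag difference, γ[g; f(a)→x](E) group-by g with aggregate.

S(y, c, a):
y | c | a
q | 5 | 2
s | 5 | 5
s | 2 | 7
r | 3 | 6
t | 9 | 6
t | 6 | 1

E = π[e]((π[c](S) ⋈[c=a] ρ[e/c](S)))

Subexpression sizes:
  S → 6
  π[c](S) → 6
  S → 6
  ρ[e/c](S) → 6
  (π[c](S) ⋈[c=a] ρ[e/c](S)) → 5
  π[e]((π[c](S) ⋈[c=a] ρ[e/c](S))) → 5

|E| = 5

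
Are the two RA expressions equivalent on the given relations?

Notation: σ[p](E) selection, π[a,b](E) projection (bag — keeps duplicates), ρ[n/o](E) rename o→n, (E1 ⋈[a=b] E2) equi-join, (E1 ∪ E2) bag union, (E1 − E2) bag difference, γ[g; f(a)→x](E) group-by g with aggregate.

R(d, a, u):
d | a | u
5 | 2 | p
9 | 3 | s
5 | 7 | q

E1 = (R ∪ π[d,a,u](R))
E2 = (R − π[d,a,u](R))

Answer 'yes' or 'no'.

E1 subexpression sizes:
  R → 3
  R → 3
  π[d,a,u](R) → 3
  (R ∪ π[d,a,u](R)) → 6
E2 subexpression sizes:
  R → 3
  R → 3
  π[d,a,u](R) → 3
  (R − π[d,a,u](R)) → 0

E1 result:
d | a | u
5 | 2 | p
5 | 2 | p
5 | 7 | q
5 | 7 | q
9 | 3 | s
9 | 3 | s
E2 result:
d | a | u
(0 rows)
Witness: (9, 3, 's') appears 2× in E1 but 0× in E2.

no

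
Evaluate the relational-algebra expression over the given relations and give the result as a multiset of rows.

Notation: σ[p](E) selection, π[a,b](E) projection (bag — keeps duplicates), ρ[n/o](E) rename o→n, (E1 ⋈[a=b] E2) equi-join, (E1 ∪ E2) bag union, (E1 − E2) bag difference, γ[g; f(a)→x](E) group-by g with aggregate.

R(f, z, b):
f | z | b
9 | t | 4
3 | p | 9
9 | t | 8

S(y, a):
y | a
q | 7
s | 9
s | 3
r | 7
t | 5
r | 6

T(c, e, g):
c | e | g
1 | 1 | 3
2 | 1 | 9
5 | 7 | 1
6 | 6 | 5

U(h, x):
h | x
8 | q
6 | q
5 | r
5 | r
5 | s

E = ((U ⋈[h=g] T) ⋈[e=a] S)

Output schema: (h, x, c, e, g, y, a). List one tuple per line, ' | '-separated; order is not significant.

Subexpression sizes:
  U → 5
  T → 4
  (U ⋈[h=g] T) → 3
  S → 6
  ((U ⋈[h=g] T) ⋈[e=a] S) → 3

== RESULT ==
h | x | c | e | g | y | a
5 | r | 6 | 6 | 5 | r | 6
5 | r | 6 | 6 | 5 | r | 6
5 | s | 6 | 6 | 5 | r | 6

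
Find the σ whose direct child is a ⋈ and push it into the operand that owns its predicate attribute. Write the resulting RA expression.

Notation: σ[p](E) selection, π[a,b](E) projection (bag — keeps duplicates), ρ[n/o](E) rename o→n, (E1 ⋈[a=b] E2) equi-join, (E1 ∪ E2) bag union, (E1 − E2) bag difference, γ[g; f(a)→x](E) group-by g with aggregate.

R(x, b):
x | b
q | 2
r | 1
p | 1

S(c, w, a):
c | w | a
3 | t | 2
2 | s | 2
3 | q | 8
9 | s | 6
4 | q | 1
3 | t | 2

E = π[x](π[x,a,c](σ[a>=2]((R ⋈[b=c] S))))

σ filters on a, owned by the right side.
E' = π[x](π[x,a,c]((R ⋈[b=c] σ[a>=2](S))))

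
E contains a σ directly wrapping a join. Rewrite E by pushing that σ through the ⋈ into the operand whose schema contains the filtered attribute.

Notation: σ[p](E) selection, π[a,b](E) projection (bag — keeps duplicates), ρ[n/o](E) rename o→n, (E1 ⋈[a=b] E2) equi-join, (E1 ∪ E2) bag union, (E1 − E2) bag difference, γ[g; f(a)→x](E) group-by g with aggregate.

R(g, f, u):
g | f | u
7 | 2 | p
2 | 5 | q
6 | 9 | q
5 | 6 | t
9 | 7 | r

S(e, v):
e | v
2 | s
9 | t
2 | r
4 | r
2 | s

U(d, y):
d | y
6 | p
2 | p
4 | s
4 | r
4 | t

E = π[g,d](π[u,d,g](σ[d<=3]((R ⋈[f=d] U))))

σ filters on d, owned by the right side.
E' = π[g,d](π[u,d,g]((R ⋈[f=d] σ[d<=3](U))))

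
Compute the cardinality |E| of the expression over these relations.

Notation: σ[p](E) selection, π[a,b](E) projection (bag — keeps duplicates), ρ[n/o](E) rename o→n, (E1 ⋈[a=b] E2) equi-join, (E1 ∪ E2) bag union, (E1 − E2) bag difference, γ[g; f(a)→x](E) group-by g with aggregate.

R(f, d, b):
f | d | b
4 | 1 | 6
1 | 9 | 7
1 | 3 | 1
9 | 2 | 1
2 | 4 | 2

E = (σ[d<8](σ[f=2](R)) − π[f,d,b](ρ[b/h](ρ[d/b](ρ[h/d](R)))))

Stepwise |·|:
  R → 5
  σ[f=2](R) → 1
  σ[d<8](σ[f=2](R)) → 1
  R → 5
  ρ[h/d](R) → 5
  ρ[d/b](ρ[h/d](R)) → 5
  ρ[b/h](ρ[d/b](ρ[h/d](R))) → 5
  π[f,d,b](ρ[b/h](ρ[d/b](ρ[h/d](R)))) → 5
  (σ[d<8](σ[f=2](R)) − π[f,d,b](ρ[b/h](ρ[d/b](ρ[h/d](R))))) → 1

|E| = 1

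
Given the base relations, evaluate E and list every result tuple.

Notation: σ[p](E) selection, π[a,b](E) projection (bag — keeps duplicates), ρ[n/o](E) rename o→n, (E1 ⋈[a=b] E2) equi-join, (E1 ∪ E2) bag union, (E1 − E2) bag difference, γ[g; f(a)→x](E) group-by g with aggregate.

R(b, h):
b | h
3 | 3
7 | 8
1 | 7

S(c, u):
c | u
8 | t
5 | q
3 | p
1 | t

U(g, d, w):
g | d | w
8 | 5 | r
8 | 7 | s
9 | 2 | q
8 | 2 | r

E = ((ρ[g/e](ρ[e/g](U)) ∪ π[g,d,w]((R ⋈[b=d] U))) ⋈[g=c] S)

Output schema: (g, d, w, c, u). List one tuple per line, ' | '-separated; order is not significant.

Per-node cardinality:
  U → 4
  ρ[e/g](U) → 4
  ρ[g/e](ρ[e/g](U)) → 4
  R → 3
  U → 4
  (R ⋈[b=d] U) → 1
  π[g,d,w]((R ⋈[b=d] U)) → 1
  (ρ[g/e](ρ[e/g](U)) ∪ π[g,d,w]((R ⋈[b=d] U))) → 5
  S → 4
  ((ρ[g/e](ρ[e/g](U)) ∪ π[g,d,w]((R ⋈[b=d] U))) ⋈[g=c] S) → 4

== RESULT ==
g | d | w | c | u
8 | 2 | r | 8 | t
8 | 5 | r | 8 | t
8 | 7 | s | 8 | t
8 | 7 | s | 8 | t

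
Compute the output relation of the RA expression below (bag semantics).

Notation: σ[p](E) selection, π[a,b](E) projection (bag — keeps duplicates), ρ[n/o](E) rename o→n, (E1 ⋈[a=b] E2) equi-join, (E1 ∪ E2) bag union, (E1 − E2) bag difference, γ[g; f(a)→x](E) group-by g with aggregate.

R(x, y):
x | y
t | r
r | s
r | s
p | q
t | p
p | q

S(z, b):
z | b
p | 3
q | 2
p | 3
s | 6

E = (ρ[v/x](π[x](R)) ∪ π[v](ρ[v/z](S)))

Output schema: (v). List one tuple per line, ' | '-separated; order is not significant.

Per-node cardinality:
  R → 6
  π[x](R) → 6
  ρ[v/x](π[x](R)) → 6
  S → 4
  ρ[v/z](S) → 4
  π[v](ρ[v/z](S)) → 4
  (ρ[v/x](π[x](R)) ∪ π[v](ρ[v/z](S))) → 10

== RESULT ==
v
p
p
p
p
q
r
r
s
t
t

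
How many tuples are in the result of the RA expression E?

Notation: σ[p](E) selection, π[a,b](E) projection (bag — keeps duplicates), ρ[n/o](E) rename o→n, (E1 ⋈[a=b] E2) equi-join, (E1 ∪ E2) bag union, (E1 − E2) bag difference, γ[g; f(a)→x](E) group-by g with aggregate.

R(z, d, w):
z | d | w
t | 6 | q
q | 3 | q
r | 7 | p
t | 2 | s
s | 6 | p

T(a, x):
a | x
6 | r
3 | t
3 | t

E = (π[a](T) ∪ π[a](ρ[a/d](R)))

Per-node cardinality:
  T → 3
  π[a](T) → 3
  R → 5
  ρ[a/d](R) → 5
  π[a](ρ[a/d](R)) → 5
  (π[a](T) ∪ π[a](ρ[a/d](R))) → 8

|E| = 8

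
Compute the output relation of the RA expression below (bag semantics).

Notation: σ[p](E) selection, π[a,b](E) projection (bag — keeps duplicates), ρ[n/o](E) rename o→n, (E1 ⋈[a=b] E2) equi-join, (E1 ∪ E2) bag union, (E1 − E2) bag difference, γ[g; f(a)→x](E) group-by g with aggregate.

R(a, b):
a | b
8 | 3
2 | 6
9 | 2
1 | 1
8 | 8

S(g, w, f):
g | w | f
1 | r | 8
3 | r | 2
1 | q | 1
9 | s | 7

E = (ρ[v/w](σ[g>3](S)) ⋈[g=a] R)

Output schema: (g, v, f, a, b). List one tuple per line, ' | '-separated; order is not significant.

Subexpression sizes:
  S → 4
  σ[g>3](S) → 1
  ρ[v/w](σ[g>3](S)) → 1
  R → 5
  (ρ[v/w](σ[g>3](S)) ⋈[g=a] R) → 1

== RESULT ==
g | v | f | a | b
9 | s | 7 | 9 | 2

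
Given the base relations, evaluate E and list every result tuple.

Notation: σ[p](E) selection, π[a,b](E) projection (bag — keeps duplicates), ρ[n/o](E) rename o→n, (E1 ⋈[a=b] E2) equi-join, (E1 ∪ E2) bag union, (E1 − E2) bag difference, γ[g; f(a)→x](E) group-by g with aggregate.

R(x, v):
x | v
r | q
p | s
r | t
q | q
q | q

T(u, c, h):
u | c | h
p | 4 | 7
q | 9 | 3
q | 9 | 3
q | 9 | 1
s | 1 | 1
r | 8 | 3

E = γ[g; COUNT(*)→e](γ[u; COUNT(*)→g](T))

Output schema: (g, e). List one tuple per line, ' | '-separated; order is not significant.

Per-node cardinality:
  T → 6
  γ[u; COUNT(*)→g](T) → 4
  γ[g; COUNT(*)→e](γ[u; COUNT(*)→g](T)) → 2

== RESULT ==
g | e
1 | 3
3 | 1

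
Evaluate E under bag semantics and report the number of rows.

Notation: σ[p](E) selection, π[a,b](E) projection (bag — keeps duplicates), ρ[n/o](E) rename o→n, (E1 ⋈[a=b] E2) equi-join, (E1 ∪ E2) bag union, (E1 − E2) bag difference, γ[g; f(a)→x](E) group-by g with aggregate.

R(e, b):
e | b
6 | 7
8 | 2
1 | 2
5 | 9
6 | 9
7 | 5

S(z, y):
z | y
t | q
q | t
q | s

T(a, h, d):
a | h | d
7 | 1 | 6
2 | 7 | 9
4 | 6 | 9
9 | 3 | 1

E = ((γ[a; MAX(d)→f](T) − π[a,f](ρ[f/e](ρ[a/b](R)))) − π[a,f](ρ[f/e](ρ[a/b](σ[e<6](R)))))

Stepwise |·|:
  T → 4
  γ[a; MAX(d)→f](T) → 4
  R → 6
  ρ[a/b](R) → 6
  ρ[f/e](ρ[a/b](R)) → 6
  π[a,f](ρ[f/e](ρ[a/b](R))) → 6
  (γ[a; MAX(d)→f](T) − π[a,f](ρ[f/e](ρ[a/b](R)))) → 3
  R → 6
  σ[e<6](R) → 2
  ρ[a/b](σ[e<6](R)) → 2
  ρ[f/e](ρ[a/b](σ[e<6](R))) → 2
  π[a,f](ρ[f/e](ρ[a/b](σ[e<6](R)))) → 2
  ((γ[a; MAX(d)→f](T) − π[a,f](ρ[f/e](ρ[a/b](R)))) − π[a,f](ρ[f/e](ρ[a/b](σ[e<6](R))))) → 3

|E| = 3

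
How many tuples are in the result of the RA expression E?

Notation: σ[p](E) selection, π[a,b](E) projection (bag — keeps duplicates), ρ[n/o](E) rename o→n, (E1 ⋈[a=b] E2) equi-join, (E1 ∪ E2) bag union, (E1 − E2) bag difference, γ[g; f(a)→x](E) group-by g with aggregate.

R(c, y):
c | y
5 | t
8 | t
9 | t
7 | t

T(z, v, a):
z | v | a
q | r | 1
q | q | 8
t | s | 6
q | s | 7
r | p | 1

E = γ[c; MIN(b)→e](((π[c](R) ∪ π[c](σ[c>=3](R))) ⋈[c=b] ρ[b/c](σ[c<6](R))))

Subexpression sizes:
  R → 4
  π[c](R) → 4
  R → 4
  σ[c>=3](R) → 4
  π[c](σ[c>=3](R)) → 4
  (π[c](R) ∪ π[c](σ[c>=3](R))) → 8
  R → 4
  σ[c<6](R) → 1
  ρ[b/c](σ[c<6](R)) → 1
  ((π[c](R) ∪ π[c](σ[c>=3](R))) ⋈[c=b] ρ[b/c](σ[c<6](R))) → 2
  γ[c; MIN(b)→e](((π[c](R) ∪ π[c](σ[c>=3](R))) ⋈[c=b] ρ[b/c](σ[c<6](R)))) → 1

|E| = 1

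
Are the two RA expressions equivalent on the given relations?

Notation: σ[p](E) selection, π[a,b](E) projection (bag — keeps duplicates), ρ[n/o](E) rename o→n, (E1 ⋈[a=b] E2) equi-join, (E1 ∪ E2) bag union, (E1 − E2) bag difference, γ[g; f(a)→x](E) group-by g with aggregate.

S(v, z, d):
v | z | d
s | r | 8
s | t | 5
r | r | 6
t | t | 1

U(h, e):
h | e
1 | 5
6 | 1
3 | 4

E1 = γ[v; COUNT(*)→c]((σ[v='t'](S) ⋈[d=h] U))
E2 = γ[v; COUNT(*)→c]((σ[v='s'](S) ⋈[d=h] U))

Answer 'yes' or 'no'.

E1 row counts bottom-up:
  S → 4
  σ[v='t'](S) → 1
  U → 3
  (σ[v='t'](S) ⋈[d=h] U) → 1
  γ[v; COUNT(*)→c]((σ[v='t'](S) ⋈[d=h] U)) → 1
E2 row counts bottom-up:
  S → 4
  σ[v='s'](S) → 2
  U → 3
  (σ[v='s'](S) ⋈[d=h] U) → 0
  γ[v; COUNT(*)→c]((σ[v='s'](S) ⋈[d=h] U)) → 0

E1 result:
v | c
t | 1
E2 result:
v | c
(0 rows)
Witness: ('t', 1) appears 1× in E1 but 0× in E2.

no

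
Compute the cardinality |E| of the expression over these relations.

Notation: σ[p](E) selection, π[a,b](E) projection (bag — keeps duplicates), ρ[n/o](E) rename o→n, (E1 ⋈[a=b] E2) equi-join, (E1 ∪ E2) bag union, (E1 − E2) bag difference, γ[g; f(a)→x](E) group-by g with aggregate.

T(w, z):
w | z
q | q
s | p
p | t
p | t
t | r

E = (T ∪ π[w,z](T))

Row counts bottom-up:
  T → 5
  T → 5
  π[w,z](T) → 5
  (T ∪ π[w,z](T)) → 10

|E| = 10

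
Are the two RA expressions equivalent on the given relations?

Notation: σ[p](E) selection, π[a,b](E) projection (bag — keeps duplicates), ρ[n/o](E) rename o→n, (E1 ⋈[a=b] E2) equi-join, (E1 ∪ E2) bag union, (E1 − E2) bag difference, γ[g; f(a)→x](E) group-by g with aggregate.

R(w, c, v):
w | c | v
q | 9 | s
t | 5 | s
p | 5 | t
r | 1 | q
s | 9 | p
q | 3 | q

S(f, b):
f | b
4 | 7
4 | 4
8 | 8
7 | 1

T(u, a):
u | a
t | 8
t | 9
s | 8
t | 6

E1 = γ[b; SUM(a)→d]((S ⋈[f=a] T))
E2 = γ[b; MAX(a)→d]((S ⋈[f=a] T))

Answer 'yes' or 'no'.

E1 row counts bottom-up:
  S → 4
  T → 4
  (S ⋈[f=a] T) → 2
  γ[b; SUM(a)→d]((S ⋈[f=a] T)) → 1
E2 row counts bottom-up:
  S → 4
  T → 4
  (S ⋈[f=a] T) → 2
  γ[b; MAX(a)→d]((S ⋈[f=a] T)) → 1

E1 result:
b | d
8 | 16
E2 result:
b | d
8 | 8
Witness: (8, 8) appears 0× in E1 but 1× in E2.

no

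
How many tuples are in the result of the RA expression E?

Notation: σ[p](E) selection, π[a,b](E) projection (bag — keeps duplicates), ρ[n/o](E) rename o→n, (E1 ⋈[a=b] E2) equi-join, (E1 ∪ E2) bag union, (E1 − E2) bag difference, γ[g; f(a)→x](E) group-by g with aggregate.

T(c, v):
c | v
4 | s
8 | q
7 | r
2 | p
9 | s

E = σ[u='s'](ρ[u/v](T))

Row counts bottom-up:
  T → 5
  ρ[u/v](T) → 5
  σ[u='s'](ρ[u/v](T)) → 2

|E| = 2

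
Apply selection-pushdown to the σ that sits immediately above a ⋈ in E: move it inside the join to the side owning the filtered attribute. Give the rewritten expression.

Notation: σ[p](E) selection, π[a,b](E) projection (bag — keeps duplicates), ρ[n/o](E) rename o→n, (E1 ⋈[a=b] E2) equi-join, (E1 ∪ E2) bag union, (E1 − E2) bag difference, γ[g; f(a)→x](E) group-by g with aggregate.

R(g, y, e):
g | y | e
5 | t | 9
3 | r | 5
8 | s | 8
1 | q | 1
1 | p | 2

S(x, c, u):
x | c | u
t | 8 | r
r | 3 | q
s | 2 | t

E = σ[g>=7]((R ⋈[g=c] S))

σ filters on g, owned by the left side.
E' = (σ[g>=7](R) ⋈[g=c] S)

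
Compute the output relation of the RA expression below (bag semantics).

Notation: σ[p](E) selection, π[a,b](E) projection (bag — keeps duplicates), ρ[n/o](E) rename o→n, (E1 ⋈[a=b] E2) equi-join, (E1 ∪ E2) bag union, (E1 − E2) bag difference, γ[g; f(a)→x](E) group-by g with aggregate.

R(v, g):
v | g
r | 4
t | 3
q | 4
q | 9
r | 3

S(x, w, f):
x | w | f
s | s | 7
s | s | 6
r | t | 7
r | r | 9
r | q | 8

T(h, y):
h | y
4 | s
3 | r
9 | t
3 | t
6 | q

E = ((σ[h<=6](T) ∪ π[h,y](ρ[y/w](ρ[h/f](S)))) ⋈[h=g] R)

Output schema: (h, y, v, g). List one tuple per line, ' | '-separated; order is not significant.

Row counts bottom-up:
  T → 5
  σ[h<=6](T) → 4
  S → 5
  ρ[h/f](S) → 5
  ρ[y/w](ρ[h/f](S)) → 5
  π[h,y](ρ[y/w](ρ[h/f](S))) → 5
  (σ[h<=6](T) ∪ π[h,y](ρ[y/w](ρ[h/f](S)))) → 9
  R → 5
  ((σ[h<=6](T) ∪ π[h,y](ρ[y/w](ρ[h/f](S)))) ⋈[h=g] R) → 7

== RESULT ==
h | y | v | g
3 | r | r | 3
3 | r | t | 3
3 | t | r | 3
3 | t | t | 3
4 | s | q | 4
4 | s | r | 4
9 | r | q | 9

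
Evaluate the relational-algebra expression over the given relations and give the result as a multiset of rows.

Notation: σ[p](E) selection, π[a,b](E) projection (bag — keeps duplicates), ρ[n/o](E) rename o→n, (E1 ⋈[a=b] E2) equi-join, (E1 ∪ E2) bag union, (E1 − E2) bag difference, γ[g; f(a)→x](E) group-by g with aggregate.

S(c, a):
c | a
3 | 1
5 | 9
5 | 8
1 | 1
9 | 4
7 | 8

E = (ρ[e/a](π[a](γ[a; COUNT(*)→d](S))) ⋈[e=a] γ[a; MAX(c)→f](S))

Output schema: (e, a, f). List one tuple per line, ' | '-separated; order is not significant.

Per-node cardinality:
  S → 6
  γ[a; COUNT(*)→d](S) → 4
  π[a](γ[a; COUNT(*)→d](S)) → 4
  ρ[e/a](π[a](γ[a; COUNT(*)→d](S))) → 4
  S → 6
  γ[a; MAX(c)→f](S) → 4
  (ρ[e/a](π[a](γ[a; COUNT(*)→d](S))) ⋈[e=a] γ[a; MAX(c)→f](S)) → 4

== RESULT ==
e | a | f
1 | 1 | 3
4 | 4 | 9
8 | 8 | 7
9 | 9 | 5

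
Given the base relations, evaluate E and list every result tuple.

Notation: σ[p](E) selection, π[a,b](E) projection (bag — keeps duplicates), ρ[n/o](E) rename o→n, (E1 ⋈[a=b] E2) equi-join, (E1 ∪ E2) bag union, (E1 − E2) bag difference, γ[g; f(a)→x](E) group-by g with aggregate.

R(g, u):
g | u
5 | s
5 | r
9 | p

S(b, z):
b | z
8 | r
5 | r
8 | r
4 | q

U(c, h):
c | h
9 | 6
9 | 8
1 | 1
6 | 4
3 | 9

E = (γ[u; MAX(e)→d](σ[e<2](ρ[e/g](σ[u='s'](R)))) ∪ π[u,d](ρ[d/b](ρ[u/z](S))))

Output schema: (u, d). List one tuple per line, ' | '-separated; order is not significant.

Row counts bottom-up:
  R → 3
  σ[u='s'](R) → 1
  ρ[e/g](σ[u='s'](R)) → 1
  σ[e<2](ρ[e/g](σ[u='s'](R))) → 0
  γ[u; MAX(e)→d](σ[e<2](ρ[e/g](σ[u='s'](R)))) → 0
  S → 4
  ρ[u/z](S) → 4
  ρ[d/b](ρ[u/z](S)) → 4
  π[u,d](ρ[d/b](ρ[u/z](S))) → 4
  (γ[u; MAX(e)→d](σ[e<2](ρ[e/g](σ[u='s'](R)))) ∪ π[u,d](ρ[d/b](ρ[u/z](S)))) → 4

== RESULT ==
u | d
q | 4
r | 5
r | 8
r | 8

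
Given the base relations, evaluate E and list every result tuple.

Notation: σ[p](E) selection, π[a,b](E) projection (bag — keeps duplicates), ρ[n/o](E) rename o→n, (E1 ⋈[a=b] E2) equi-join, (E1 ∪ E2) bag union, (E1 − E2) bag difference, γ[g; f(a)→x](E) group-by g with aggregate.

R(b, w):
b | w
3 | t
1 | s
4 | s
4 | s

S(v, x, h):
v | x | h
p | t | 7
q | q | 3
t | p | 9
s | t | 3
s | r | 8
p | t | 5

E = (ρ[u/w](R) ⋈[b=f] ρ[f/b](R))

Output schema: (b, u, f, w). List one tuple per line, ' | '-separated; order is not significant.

Per-node cardinality:
  R → 4
  ρ[u/w](R) → 4
  R → 4
  ρ[f/b](R) → 4
  (ρ[u/w](R) ⋈[b=f] ρ[f/b](R)) → 6

== RESULT ==
b | u | f | w
1 | s | 1 | s
3 | t | 3 | t
4 | s | 4 | s
4 | s | 4 | s
4 | s | 4 | s
4 | s | 4 | s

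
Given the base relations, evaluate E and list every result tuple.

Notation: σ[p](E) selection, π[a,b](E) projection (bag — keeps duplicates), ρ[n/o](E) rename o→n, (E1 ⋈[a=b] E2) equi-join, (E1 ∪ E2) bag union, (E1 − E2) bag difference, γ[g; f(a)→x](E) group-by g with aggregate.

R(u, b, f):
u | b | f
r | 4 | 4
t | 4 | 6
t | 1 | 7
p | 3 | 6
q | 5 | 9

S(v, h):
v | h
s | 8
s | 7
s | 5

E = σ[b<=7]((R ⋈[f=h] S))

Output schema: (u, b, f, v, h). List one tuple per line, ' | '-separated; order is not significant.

Stepwise |·|:
  R → 5
  S → 3
  (R ⋈[f=h] S) → 1
  σ[b<=7]((R ⋈[f=h] S)) → 1

== RESULT ==
u | b | f | v | h
t | 1 | 7 | s | 7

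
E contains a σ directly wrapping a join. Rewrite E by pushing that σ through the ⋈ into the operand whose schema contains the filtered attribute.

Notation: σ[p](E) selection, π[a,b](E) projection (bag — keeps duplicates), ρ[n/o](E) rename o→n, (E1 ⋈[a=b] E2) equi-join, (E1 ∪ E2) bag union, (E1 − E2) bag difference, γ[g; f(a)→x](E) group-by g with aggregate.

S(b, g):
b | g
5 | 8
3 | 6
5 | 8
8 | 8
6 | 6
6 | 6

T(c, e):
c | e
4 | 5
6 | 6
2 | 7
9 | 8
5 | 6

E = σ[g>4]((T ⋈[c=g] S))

σ filters on g, owned by the right side.
E' = (T ⋈[c=g] σ[g>4](S))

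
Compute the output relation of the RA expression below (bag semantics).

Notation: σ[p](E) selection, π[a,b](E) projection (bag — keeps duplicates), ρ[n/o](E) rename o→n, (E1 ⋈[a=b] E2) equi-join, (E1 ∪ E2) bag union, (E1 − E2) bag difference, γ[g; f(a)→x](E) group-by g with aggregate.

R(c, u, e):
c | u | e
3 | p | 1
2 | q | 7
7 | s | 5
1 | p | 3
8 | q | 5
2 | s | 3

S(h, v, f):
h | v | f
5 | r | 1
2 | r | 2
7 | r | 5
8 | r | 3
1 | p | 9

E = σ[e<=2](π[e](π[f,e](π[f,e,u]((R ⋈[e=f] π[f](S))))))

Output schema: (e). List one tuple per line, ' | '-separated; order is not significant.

Row counts bottom-up:
  R → 6
  S → 5
  π[f](S) → 5
  (R ⋈[e=f] π[f](S)) → 5
  π[f,e,u]((R ⋈[e=f] π[f](S))) → 5
  π[f,e](π[f,e,u]((R ⋈[e=f] π[f](S)))) → 5
  π[e](π[f,e](π[f,e,u]((R ⋈[e=f] π[f](S))))) → 5
  σ[e<=2](π[e](π[f,e](π[f,e,u]((R ⋈[e=f] π[f](S)))))) → 1

== RESULT ==
e
1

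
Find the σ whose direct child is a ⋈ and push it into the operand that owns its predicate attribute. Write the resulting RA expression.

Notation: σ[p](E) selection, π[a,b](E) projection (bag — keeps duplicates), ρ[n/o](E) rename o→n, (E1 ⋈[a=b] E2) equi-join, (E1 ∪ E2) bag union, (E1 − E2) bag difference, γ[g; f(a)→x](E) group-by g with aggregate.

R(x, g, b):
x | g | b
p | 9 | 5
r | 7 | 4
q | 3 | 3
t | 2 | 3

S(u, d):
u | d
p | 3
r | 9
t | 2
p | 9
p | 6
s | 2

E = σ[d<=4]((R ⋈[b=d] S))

σ filters on d, owned by the right side.
E' = (R ⋈[b=d] σ[d<=4](S))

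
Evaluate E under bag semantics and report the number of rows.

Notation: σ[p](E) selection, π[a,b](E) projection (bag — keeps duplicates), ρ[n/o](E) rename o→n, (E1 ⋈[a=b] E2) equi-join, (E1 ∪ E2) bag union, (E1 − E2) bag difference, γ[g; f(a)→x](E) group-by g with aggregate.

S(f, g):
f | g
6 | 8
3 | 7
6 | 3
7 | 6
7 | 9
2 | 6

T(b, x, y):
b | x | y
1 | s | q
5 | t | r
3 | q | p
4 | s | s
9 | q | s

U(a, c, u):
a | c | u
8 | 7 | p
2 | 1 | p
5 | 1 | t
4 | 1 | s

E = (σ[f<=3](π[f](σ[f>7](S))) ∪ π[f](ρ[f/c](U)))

Stepwise |·|:
  S → 6
  σ[f>7](S) → 0
  π[f](σ[f>7](S)) → 0
  σ[f<=3](π[f](σ[f>7](S))) → 0
  U → 4
  ρ[f/c](U) → 4
  π[f](ρ[f/c](U)) → 4
  (σ[f<=3](π[f](σ[f>7](S))) ∪ π[f](ρ[f/c](U))) → 4

|E| = 4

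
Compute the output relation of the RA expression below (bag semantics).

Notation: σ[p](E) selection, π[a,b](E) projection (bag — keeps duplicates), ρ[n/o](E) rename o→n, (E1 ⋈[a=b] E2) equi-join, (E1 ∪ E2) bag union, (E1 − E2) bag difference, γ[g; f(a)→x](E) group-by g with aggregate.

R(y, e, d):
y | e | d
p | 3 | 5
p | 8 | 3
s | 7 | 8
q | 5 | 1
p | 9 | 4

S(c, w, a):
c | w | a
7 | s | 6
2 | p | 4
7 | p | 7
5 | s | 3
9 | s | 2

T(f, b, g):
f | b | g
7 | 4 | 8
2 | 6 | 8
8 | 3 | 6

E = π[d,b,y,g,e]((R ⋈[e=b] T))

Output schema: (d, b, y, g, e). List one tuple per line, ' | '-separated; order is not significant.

Row counts bottom-up:
  R → 5
  T → 3
  (R ⋈[e=b] T) → 1
  π[d,b,y,g,e]((R ⋈[e=b] T)) → 1

== RESULT ==
d | b | y | g | e
5 | 3 | p | 6 | 3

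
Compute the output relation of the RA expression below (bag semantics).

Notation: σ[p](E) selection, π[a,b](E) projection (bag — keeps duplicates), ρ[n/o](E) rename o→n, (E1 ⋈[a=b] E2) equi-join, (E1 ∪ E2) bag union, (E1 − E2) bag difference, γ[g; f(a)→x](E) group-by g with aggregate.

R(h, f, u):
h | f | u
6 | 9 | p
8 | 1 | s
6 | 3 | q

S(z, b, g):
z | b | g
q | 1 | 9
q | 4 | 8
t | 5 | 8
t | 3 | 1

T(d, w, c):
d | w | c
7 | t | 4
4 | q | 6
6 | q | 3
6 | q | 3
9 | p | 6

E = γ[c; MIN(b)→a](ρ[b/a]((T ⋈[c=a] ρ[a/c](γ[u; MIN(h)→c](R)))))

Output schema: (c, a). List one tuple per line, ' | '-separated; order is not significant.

Stepwise |·|:
  T → 5
  R → 3
  γ[u; MIN(h)→c](R) → 3
  ρ[a/c](γ[u; MIN(h)→c](R)) → 3
  (T ⋈[c=a] ρ[a/c](γ[u; MIN(h)→c](R))) → 4
  ρ[b/a]((T ⋈[c=a] ρ[a/c](γ[u; MIN(h)→c](R)))) → 4
  γ[c; MIN(b)→a](ρ[b/a]((T ⋈[c=a] ρ[a/c](γ[u; MIN(h)→c](R))))) → 1

== RESULT ==
c | a
6 | 6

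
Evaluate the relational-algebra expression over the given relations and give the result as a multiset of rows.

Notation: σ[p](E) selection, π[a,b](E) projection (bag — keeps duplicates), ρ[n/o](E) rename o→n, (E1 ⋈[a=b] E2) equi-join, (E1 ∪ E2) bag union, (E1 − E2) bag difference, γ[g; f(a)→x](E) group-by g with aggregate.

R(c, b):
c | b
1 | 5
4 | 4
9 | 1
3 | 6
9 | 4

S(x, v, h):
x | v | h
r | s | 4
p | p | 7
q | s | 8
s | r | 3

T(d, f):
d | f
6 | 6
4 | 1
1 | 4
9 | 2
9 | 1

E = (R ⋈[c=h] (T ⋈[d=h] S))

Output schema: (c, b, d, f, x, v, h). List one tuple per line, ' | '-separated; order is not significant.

Stepwise |·|:
  R → 5
  T → 5
  S → 4
  (T ⋈[d=h] S) → 1
  (R ⋈[c=h] (T ⋈[d=h] S)) → 1

== RESULT ==
c | b | d | f | x | v | h
4 | 4 | 4 | 1 | r | s | 4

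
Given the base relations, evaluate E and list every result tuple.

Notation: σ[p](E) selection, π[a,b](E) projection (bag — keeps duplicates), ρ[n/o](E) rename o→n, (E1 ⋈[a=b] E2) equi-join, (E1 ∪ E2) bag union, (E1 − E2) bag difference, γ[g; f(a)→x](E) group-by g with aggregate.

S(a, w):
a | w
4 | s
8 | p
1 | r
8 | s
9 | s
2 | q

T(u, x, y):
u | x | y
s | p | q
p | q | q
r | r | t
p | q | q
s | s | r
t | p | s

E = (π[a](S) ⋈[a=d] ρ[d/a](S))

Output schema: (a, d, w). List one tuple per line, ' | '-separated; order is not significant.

Per-node cardinality:
  S → 6
  π[a](S) → 6
  S → 6
  ρ[d/a](S) → 6
  (π[a](S) ⋈[a=d] ρ[d/a](S)) → 8

== RESULT ==
a | d | w
1 | 1 | r
2 | 2 | q
4 | 4 | s
8 | 8 | p
8 | 8 | p
8 | 8 | s
8 | 8 | s
9 | 9 | s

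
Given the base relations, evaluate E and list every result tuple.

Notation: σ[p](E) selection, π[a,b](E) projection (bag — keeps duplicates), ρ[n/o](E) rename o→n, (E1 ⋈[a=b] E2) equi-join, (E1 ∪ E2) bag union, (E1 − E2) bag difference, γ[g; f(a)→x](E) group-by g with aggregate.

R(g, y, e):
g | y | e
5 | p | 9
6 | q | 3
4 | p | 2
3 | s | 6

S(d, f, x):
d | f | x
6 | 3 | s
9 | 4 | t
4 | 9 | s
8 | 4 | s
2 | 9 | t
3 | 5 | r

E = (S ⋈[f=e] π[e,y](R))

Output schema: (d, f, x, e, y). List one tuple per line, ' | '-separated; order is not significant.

Stepwise |·|:
  S → 6
  R → 4
  π[e,y](R) → 4
  (S ⋈[f=e] π[e,y](R)) → 3

== RESULT ==
d | f | x | e | y
2 | 9 | t | 9 | p
4 | 9 | s | 9 | p
6 | 3 | s | 3 | q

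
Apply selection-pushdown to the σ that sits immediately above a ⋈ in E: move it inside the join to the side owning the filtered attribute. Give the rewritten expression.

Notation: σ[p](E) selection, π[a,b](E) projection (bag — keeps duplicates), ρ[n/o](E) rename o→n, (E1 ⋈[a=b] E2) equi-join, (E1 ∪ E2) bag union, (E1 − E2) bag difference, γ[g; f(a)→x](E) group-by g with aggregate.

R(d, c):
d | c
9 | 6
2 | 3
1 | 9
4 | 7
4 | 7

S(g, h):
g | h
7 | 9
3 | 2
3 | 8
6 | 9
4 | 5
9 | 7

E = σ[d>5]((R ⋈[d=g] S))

σ filters on d, owned by the left side.
E' = (σ[d>5](R) ⋈[d=g] S)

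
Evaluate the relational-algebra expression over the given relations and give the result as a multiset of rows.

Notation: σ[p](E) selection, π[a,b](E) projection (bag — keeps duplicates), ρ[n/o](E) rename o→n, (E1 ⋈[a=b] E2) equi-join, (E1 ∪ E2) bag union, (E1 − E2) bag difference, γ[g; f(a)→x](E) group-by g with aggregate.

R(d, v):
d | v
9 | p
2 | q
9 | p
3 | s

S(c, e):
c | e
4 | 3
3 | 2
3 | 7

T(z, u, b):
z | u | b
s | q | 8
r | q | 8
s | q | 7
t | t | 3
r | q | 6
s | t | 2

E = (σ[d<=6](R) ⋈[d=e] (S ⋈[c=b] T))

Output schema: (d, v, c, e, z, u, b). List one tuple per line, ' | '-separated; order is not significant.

Stepwise |·|:
  R → 4
  σ[d<=6](R) → 2
  S → 3
  T → 6
  (S ⋈[c=b] T) → 2
  (σ[d<=6](R) ⋈[d=e] (S ⋈[c=b] T)) → 1

== RESULT ==
d | v | c | e | z | u | b
2 | q | 3 | 2 | t | t | 3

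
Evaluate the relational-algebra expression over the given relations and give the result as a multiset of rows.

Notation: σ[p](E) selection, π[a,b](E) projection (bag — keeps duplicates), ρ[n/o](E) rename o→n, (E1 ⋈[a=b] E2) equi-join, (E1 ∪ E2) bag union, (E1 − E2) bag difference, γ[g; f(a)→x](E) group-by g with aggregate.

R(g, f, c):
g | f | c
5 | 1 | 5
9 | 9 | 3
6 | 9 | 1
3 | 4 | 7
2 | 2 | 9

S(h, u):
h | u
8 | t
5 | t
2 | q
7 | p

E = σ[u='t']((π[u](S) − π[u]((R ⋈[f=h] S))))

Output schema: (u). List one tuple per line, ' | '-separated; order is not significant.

Per-node cardinality:
  S → 4
  π[u](S) → 4
  R → 5
  S → 4
  (R ⋈[f=h] S) → 1
  π[u]((R ⋈[f=h] S)) → 1
  (π[u](S) − π[u]((R ⋈[f=h] S))) → 3
  σ[u='t']((π[u](S) − π[u]((R ⋈[f=h] S)))) → 2

== RESULT ==
u
t
t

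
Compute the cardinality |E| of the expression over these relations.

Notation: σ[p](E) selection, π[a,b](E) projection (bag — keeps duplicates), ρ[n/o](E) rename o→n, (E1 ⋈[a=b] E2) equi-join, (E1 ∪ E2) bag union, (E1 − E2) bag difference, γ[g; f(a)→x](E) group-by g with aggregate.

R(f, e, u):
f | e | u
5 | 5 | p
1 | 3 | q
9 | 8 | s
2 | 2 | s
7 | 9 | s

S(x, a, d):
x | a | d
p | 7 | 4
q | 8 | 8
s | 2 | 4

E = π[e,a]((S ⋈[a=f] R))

Row counts bottom-up:
  S → 3
  R → 5
  (S ⋈[a=f] R) → 2
  π[e,a]((S ⋈[a=f] R)) → 2

|E| = 2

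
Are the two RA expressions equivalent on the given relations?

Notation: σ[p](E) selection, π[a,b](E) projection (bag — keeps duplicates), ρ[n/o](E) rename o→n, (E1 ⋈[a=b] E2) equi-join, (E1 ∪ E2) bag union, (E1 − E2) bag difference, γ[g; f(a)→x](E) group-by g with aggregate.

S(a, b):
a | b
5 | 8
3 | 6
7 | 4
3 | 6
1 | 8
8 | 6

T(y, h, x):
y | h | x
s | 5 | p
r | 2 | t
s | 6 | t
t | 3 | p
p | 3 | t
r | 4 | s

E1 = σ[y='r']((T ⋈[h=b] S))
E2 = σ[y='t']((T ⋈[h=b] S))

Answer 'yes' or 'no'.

E1 row counts bottom-up:
  T → 6
  S → 6
  (T ⋈[h=b] S) → 4
  σ[y='r']((T ⋈[h=b] S)) → 1
E2 row counts bottom-up:
  T → 6
  S → 6
  (T ⋈[h=b] S) → 4
  σ[y='t']((T ⋈[h=b] S)) → 0

E1 result:
y | h | x | a | b
r | 4 | s | 7 | 4
E2 result:
y | h | x | a | b
(0 rows)
Witness: ('r', 4, 's', 7, 4) appears 1× in E1 but 0× in E2.

no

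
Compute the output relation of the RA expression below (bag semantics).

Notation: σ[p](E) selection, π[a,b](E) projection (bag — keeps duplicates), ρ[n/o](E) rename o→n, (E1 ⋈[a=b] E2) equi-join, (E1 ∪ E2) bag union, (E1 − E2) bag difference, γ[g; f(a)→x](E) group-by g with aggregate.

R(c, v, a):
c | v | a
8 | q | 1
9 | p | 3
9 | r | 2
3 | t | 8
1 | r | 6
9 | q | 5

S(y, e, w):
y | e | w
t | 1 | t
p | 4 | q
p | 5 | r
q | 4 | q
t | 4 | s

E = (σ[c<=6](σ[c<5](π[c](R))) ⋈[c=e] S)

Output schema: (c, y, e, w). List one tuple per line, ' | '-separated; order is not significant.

Subexpression sizes:
  R → 6
  π[c](R) → 6
  σ[c<5](π[c](R)) → 2
  σ[c<=6](σ[c<5](π[c](R))) → 2
  S → 5
  (σ[c<=6](σ[c<5](π[c](R))) ⋈[c=e] S) → 1

== RESULT ==
c | y | e | w
1 | t | 1 | t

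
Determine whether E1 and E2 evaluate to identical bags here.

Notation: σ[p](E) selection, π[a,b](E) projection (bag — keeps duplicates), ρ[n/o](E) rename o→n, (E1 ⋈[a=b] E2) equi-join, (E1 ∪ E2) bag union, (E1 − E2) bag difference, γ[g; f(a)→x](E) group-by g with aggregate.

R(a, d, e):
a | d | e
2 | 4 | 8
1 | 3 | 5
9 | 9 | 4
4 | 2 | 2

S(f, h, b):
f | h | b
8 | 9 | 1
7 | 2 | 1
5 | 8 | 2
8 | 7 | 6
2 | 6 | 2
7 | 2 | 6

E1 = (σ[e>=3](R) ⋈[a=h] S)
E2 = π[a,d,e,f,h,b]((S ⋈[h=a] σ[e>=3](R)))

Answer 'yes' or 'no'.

E1 per-node cardinality:
  R → 4
  σ[e>=3](R) → 3
  S → 6
  (σ[e>=3](R) ⋈[a=h] S) → 3
E2 per-node cardinality:
  S → 6
  R → 4
  σ[e>=3](R) → 3
  (S ⋈[h=a] σ[e>=3](R)) → 3
  π[a,d,e,f,h,b]((S ⋈[h=a] σ[e>=3](R))) → 3

E1 and E2 produce the same multiset:
a | d | e | f | h | b
2 | 4 | 8 | 7 | 2 | 1
2 | 4 | 8 | 7 | 2 | 6
9 | 9 | 4 | 8 | 9 | 1

yes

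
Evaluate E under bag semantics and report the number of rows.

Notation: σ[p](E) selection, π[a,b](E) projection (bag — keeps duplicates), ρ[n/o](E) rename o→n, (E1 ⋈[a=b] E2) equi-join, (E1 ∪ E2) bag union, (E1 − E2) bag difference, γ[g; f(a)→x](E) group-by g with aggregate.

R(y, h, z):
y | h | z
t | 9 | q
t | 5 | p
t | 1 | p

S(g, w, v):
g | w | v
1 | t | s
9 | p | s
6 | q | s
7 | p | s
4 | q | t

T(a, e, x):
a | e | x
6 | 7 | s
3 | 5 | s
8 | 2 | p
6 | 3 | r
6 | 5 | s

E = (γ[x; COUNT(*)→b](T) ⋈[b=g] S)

Row counts bottom-up:
  T → 5
  γ[x; COUNT(*)→b](T) → 3
  S → 5
  (γ[x; COUNT(*)→b](T) ⋈[b=g] S) → 2

|E| = 2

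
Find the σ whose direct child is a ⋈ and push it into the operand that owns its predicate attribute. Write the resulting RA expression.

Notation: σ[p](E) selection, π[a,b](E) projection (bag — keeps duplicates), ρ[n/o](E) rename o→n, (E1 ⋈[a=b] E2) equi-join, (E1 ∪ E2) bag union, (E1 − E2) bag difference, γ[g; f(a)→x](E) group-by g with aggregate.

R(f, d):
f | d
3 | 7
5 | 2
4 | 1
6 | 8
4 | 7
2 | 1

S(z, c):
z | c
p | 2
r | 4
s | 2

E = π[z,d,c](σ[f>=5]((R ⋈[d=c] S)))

σ filters on f, owned by the left side.
E' = π[z,d,c]((σ[f>=5](R) ⋈[d=c] S))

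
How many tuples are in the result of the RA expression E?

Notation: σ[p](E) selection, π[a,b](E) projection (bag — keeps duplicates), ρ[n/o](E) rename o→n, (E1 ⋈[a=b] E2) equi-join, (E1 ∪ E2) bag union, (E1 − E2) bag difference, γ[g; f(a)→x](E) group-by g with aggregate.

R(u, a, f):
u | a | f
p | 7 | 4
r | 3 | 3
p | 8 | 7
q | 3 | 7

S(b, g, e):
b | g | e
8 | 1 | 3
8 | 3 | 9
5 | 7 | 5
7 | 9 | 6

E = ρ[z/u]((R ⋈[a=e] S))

Subexpression sizes:
  R → 4
  S → 4
  (R ⋈[a=e] S) → 2
  ρ[z/u]((R ⋈[a=e] S)) → 2

|E| = 2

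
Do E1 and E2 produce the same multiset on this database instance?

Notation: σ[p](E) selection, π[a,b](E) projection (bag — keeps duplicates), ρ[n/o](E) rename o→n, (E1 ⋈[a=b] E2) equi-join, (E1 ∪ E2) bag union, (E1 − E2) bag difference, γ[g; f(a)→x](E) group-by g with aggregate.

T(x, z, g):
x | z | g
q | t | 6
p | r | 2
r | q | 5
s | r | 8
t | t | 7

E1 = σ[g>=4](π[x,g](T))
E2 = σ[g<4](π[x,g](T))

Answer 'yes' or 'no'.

E1 row counts bottom-up:
  T → 5
  π[x,g](T) → 5
  σ[g>=4](π[x,g](T)) → 4
E2 row counts bottom-up:
  T → 5
  π[x,g](T) → 5
  σ[g<4](π[x,g](T)) → 1

E1 result:
x | g
q | 6
r | 5
s | 8
t | 7
E2 result:
x | g
p | 2
Witness: ('q', 6) appears 1× in E1 but 0× in E2.

no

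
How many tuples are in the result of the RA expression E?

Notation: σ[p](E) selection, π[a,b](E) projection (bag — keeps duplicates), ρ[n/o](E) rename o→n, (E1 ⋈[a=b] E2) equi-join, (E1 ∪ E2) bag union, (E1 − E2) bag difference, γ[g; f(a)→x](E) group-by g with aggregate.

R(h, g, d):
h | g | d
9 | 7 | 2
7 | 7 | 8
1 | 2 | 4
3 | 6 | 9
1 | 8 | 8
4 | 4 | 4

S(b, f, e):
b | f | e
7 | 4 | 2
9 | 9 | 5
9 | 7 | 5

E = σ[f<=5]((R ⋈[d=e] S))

Row counts bottom-up:
  R → 6
  S → 3
  (R ⋈[d=e] S) → 1
  σ[f<=5]((R ⋈[d=e] S)) → 1

|E| = 1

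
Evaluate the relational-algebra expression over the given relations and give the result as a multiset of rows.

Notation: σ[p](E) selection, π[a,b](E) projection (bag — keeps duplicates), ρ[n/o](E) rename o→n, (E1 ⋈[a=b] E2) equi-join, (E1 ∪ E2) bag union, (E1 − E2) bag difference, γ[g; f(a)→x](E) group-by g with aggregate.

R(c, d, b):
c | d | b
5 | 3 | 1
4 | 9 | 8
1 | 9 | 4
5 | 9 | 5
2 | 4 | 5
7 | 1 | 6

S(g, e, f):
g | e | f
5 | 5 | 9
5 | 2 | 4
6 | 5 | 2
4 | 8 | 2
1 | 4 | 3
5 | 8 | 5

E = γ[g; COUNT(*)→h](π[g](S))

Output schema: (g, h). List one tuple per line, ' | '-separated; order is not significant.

Row counts bottom-up:
  S → 6
  π[g](S) → 6
  γ[g; COUNT(*)→h](π[g](S)) → 4

== RESULT ==
g | h
1 | 1
4 | 1
5 | 3
6 | 1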